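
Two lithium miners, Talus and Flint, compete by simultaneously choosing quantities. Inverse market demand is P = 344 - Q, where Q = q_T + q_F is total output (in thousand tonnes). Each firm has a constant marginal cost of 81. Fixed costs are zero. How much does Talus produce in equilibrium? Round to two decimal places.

Each firm earns π_i = (344 - Q)q_i - 81q_i.
First-order condition (treating rivals' output as given): 263 - 2q_i - q_j = 0.
By symmetry each firm produces the same amount; substituting q_j = q_i yields q_i = 263/3.

87.67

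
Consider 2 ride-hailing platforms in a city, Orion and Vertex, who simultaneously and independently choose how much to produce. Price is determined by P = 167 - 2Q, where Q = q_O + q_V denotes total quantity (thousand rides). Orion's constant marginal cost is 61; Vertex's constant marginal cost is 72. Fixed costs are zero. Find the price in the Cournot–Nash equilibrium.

Orion's profit: π_O = (167 - 2Q)q_O - (61q_O). Setting ∂π_O/∂q_O = 0: 106 - 4q_O - 2(q_V) = 0.
Vertex's profit: π_V = (167 - 2Q)q_V - (72q_V). Setting ∂π_V/∂q_V = 0: 95 - 4q_V - 2(q_O) = 0.
Best responses: q_O = (106 - 2q_V)/4, q_V = (95 - 2q_O)/4.
Substituting one into the other gives q_O = 39/2 and q_V = 14.
Total output Q = 67/2, so price P = 167 - 2·(67/2) = 100.

100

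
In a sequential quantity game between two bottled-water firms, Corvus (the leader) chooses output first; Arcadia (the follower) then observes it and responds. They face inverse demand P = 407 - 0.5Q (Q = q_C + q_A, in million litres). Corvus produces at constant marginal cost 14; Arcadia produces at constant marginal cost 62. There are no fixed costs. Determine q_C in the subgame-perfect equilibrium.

The follower Arcadia best-responds to any q_C: π_A = (407 - 0.5Q)q_A - 62q_A.
Follower FOC: 345 - (1/2)q_C - q_A = 0, so q_A(q_C) = (345 - (1/2)q_C).
The leader anticipates this reaction. Substituting into P = 407 - 0.5Q gives P = 469/2 - (1/4)q_C, so π_C = (469/2 - (1/4)q_C)q_C - 14q_C.
Maximising: ∂π_C/∂q_C = 441/2 - (1/2)q_C = 0, giving q_C = 441.
Then q_A = (345 - (1/2)·441) = 249/2.

441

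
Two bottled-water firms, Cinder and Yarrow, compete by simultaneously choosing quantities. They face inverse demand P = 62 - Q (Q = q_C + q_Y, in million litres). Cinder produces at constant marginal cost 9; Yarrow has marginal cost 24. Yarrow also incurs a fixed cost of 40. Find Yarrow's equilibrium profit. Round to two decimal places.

18.78

Cinder's profit: π_C = (62 - Q)q_C - (9q_C). Setting ∂π_C/∂q_C = 0: 53 - 2q_C - (q_Y) = 0.
Yarrow's profit: π_Y = (62 - Q)q_Y - (24q_Y). Setting ∂π_Y/∂q_Y = 0: 38 - 2q_Y - (q_C) = 0.
So q_C = (53 - q_Y)/2 and q_Y = (38 - q_C)/2.
Substituting one into the other gives q_C = 68/3 and q_Y = 23/3.
Price P = 62 - 91/3 = 95/3.
Yarrow's profit: (95/3 - 24)·(23/3) - 40 = 169/9.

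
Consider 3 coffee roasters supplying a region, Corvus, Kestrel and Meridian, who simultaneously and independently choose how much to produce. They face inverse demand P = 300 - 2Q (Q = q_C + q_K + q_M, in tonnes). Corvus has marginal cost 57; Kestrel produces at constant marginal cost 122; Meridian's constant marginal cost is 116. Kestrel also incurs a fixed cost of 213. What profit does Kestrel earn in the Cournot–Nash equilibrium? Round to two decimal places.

144.78

Corvus's profit: π_C = (300 - 2Q)q_C - (57q_C). Setting ∂π_C/∂q_C = 0: 243 - 4q_C - 2(q_K + q_M) = 0.
Kestrel's first-order condition: 178 - 4q_K - 2(q_C + q_M) = 0.
Meridian's first-order condition: 184 - 4q_M - 2(q_C + q_K) = 0.
Summing all 3 equations gives 605 − 8Q = 0, hence Q = 605/8.
Back-substituting: q_C = (243 − 605/4)/2 = 367/8, q_K = (178 − 605/4)/2 = 107/8, q_M = (184 − 605/4)/2 = 131/8.
Price P = 300 - 2·(605/8) = 595/4.
Kestrel's profit: (595/4 - 122)·(107/8) - 213 = 144.7813.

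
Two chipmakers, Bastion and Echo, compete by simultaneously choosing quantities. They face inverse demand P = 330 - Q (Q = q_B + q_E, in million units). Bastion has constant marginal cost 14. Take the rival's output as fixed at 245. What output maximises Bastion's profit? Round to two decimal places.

With the rival's output fixed at 245, Bastion's profit is π_B = (330 - 245 - q_B)q_B - (14q_B) = (85 - q_B)q_B - (14q_B).
∂π_B/∂q_B = 71 - 2q_B = 0, so q_B = 71/2.

35.50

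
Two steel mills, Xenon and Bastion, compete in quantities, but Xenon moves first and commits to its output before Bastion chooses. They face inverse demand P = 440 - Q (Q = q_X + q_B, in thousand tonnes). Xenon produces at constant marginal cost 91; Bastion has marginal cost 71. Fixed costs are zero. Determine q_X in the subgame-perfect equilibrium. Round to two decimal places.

Solve by backward induction. Given q_X, the follower Bastion maximises π_B = (440 - q_X - q_B)q_B - 71q_B.
∂π_B/∂q_B = 369 - q_X - 2q_B = 0 gives the reaction function q_B = (369 - q_X)/2.
The leader anticipates this reaction. Substituting into P = 440 - Q gives P = 511/2 - (1/2)q_X, so π_X = (511/2 - (1/2)q_X)q_X - 91q_X.
Leader FOC: 329/2 - q_X = 0, so q_X = 329/2.
Then q_B = (369 - 329/2)/2 = 409/4.

164.50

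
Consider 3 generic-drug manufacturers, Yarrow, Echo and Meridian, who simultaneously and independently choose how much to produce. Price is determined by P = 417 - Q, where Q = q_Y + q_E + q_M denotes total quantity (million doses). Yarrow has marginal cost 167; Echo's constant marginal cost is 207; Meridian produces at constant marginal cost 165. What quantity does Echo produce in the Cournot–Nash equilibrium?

Yarrow's profit: π_Y = (417 - Q)q_Y - (167q_Y). Setting ∂π_Y/∂q_Y = 0: 250 - 2q_Y - (q_E + q_M) = 0.
Echo's profit: π_E = (417 - Q)q_E - (207q_E). Setting ∂π_E/∂q_E = 0: 210 - 2q_E - (q_Y + q_M) = 0.
Meridian's profit: π_M = (417 - Q)q_M - (165q_M). Setting ∂π_M/∂q_M = 0: 252 - 2q_M - (q_Y + q_E) = 0.
Adding the 3 first-order conditions: 712 − 4Q = 0, so Q = 178.
Back-substituting: q_Y = (250 − 178) = 72, q_E = (210 − 178) = 32, q_M = (252 − 178) = 74.

32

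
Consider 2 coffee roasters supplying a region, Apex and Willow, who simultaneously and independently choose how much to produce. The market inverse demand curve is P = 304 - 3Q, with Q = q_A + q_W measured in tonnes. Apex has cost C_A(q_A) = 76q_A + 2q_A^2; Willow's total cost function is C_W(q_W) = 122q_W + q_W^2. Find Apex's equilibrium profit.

Apex's profit: π_A = (304 - 3Q)q_A - (76q_A + 2q_A²). Setting ∂π_A/∂q_A = 0: 228 - 10q_A - 3(q_W) = 0.
Willow's profit: π_W = (304 - 3Q)q_W - (122q_W + q_W²). Setting ∂π_W/∂q_W = 0: 182 - 8q_W - 3(q_A) = 0.
So q_A = (228 - 3q_W)/10 and q_W = (182 - 3q_A)/8.
Solving the pair: q_A = 18, q_W = 16.
Price P = 304 - 3·34 = 202.
Apex's profit: 202·18 - 76·18 - 2·18² = 1620.

1620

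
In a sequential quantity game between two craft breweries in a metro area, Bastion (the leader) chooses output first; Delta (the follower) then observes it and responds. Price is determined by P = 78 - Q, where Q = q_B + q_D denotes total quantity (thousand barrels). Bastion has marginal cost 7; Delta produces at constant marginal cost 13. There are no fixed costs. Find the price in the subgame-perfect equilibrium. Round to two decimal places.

The follower Delta best-responds to any q_B: π_D = (78 - Q)q_D - 13q_D.
∂π_D/∂q_D = 65 - q_B - 2q_D = 0 gives the reaction function q_D = (65 - q_B)/2.
Bastion substitutes q_D(q_B) into its own profit: π_B = q_B(78 - q_B - (65 - q_B)/2) - 7q_B = (91/2 - (1/2)q_B)q_B - 7q_B.
The leader's first-order condition 77/2 - q_B = 0 yields q_B = 77/2.
Then q_D = (65 - 77/2)/2 = 53/4.
Total output Q = 207/4, so price P = 78 - 207/4 = 105/4.

26.25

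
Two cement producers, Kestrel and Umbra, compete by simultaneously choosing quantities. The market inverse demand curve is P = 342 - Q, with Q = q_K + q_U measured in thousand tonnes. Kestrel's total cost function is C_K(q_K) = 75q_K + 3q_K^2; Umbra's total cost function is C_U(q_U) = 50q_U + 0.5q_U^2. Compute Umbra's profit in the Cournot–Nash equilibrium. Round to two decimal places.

12138.26

Kestrel's profit: π_K = (342 - Q)q_K - (75q_K + 3q_K²). Setting ∂π_K/∂q_K = 0: 267 - 8q_K - (q_U) = 0.
Umbra's profit: π_U = (342 - Q)q_U - (50q_U + (1/2)q_U²). Setting ∂π_U/∂q_U = 0: 292 - 3q_U - (q_K) = 0.
Best responses: q_K = (267 - q_U)/8, q_U = (292 - q_K)/3.
Substituting one into the other gives q_K = 509/23 and q_U = 89.9565.
Price P = 342 - 112.0870 = 229.9130.
Umbra's profit: 229.9130·89.9565 - 50·89.9565 - (1/2)·89.9565² = 12138.2637.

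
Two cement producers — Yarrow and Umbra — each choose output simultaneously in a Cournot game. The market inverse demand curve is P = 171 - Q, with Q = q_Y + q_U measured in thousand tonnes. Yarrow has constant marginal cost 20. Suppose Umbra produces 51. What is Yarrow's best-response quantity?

50

With the rival's output fixed at 51, Yarrow's profit is π_Y = (171 - 51 - q_Y)q_Y - (20q_Y) = (120 - q_Y)q_Y - (20q_Y).
∂π_Y/∂q_Y = 100 - 2q_Y = 0, so q_Y = 50.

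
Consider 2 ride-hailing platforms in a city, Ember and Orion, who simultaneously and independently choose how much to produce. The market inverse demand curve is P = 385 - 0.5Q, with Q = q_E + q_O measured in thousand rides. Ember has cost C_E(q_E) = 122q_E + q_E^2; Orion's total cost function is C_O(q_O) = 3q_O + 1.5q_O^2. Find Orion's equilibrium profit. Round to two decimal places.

Ember's profit: π_E = (385 - 0.5Q)q_E - (122q_E + q_E²). Setting ∂π_E/∂q_E = 0: 263 - 3q_E - (1/2)(q_O) = 0.
Orion's first-order condition: 382 - 4q_O - (1/2)(q_E) = 0.
Best responses: q_E = (263 - (1/2)q_O)/3, q_O = (382 - (1/2)q_E)/4.
Substituting one into the other gives q_E = 73.2766 and q_O = 86.3404.
Price P = 385 - (1/2)·159.6170 = 305.1915.
Orion's profit: 305.1915·86.3404 - 3·86.3404 - (3/2)·86.3404² = 14909.3382.

14909.34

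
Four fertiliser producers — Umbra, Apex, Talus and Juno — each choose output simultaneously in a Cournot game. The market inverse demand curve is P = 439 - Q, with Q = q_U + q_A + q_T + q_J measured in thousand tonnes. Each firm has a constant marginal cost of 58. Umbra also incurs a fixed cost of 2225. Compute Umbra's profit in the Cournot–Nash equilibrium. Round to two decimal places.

3581.44

Each firm earns π_i = (439 - Q)q_i - 58q_i.
First-order condition (treating rivals' output as given): 381 - 2q_i - Σ_{j≠i} q_j = 0.
By symmetry each firm produces the same amount; substituting Σ_{j≠i} q_j = 3q_i yields q_i = 381/5.
Price P = 439 - 1524/5 = 671/5.
Umbra's profit: (671/5 - 58)·(381/5) - 2225 = 3581.4400.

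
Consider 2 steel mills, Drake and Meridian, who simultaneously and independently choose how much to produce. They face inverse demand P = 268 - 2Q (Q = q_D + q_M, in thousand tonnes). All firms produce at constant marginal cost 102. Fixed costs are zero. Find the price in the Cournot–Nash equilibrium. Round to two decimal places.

A representative firm's profit is π_i = q_i(268 - 2Q) - 102q_i.
Setting ∂π_i/∂q_i = 0 with rivals' quantities fixed: 166 - 4q_i - 2q_j = 0.
By symmetry each firm produces the same amount; substituting q_j = q_i yields q_i = 166/6 = 83/3.
Total output Q = 166/3, so price P = 268 - 2·(166/3) = 472/3.

157.33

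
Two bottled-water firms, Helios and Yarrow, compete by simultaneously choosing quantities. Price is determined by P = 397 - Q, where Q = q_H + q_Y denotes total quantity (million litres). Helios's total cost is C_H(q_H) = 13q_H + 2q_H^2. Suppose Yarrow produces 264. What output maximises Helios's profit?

With the rival's output fixed at 264, Helios's profit is π_H = (397 - 264 - q_H)q_H - (13q_H + 2q_H²) = (133 - q_H)q_H - (13q_H + 2q_H²).
∂π_H/∂q_H = 120 - 6q_H = 0, so q_H = 20.

20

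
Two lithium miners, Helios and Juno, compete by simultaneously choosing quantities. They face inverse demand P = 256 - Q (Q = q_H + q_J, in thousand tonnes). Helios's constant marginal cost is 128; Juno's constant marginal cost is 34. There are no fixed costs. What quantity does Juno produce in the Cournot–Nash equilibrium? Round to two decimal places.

105.33

Helios's profit: π_H = (256 - Q)q_H - (128q_H). Setting ∂π_H/∂q_H = 0: 128 - 2q_H - (q_J) = 0.
Juno's profit: π_J = (256 - Q)q_J - (34q_J). Setting ∂π_J/∂q_J = 0: 222 - 2q_J - (q_H) = 0.
So q_H = (128 - q_J)/2 and q_J = (222 - q_H)/2.
Solving the pair: q_H = 34/3, q_J = 316/3.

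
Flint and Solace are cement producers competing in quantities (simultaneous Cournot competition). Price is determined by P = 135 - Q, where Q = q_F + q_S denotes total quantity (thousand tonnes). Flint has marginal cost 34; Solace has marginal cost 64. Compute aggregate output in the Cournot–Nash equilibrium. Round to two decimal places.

57.33

Flint's profit: π_F = (135 - Q)q_F - (34q_F). Setting ∂π_F/∂q_F = 0: 101 - 2q_F - (q_S) = 0.
Solace's profit: π_S = (135 - Q)q_S - (64q_S). Setting ∂π_S/∂q_S = 0: 71 - 2q_S - (q_F) = 0.
Best responses: q_F = (101 - q_S)/2, q_S = (71 - q_F)/2.
Solving the pair: q_F = 131/3, q_S = 41/3.
Total output Q = 131/3 + 41/3 = 172/3.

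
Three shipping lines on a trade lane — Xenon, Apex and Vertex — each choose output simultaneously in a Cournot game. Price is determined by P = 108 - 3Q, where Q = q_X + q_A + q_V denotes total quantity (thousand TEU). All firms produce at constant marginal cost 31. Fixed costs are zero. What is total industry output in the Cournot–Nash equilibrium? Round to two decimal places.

Each firm earns π_i = (108 - 3Q)q_i - 31q_i.
First-order condition (treating rivals' output as given): 77 - 6q_i - 3·Σ_{j≠i} q_j = 0.
By symmetry each firm produces the same amount; substituting Σ_{j≠i} q_j = 2q_i yields q_i = 77/12.
Total output Q = 77/12 + 77/12 + 77/12 = 77/4.

19.25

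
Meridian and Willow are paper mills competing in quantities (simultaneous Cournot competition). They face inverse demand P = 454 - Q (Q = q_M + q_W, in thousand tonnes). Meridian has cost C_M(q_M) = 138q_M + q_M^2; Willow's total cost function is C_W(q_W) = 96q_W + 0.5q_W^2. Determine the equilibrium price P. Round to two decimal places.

Meridian's profit: π_M = (454 - Q)q_M - (138q_M + q_M²). Setting ∂π_M/∂q_M = 0: 316 - 4q_M - (q_W) = 0.
Willow's first-order condition: 358 - 3q_W - (q_M) = 0.
So q_M = (316 - q_W)/4 and q_W = (358 - q_M)/3.
Substituting one into the other gives q_M = 590/11 and q_W = 1116/11.
Total output Q = 1706/11, so price P = 454 - 1706/11 = 298.9091.

298.91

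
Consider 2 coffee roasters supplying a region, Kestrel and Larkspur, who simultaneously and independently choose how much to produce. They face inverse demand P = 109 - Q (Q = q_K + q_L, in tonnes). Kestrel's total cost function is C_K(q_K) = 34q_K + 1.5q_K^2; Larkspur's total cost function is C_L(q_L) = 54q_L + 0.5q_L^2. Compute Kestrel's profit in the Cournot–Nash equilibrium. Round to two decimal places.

Kestrel's profit: π_K = (109 - Q)q_K - (34q_K + (3/2)q_K²). Setting ∂π_K/∂q_K = 0: 75 - 5q_K - (q_L) = 0.
Larkspur's profit: π_L = (109 - Q)q_L - (54q_L + (1/2)q_L²). Setting ∂π_L/∂q_L = 0: 55 - 3q_L - (q_K) = 0.
Best responses: q_K = (75 - q_L)/5, q_L = (55 - q_K)/3.
Solving the pair: q_K = 85/7, q_L = 100/7.
Price P = 109 - 185/7 = 578/7.
Kestrel's profit: (578/7)·(85/7) - 34·(85/7) - (3/2)(85/7)² = 368.6224.

368.62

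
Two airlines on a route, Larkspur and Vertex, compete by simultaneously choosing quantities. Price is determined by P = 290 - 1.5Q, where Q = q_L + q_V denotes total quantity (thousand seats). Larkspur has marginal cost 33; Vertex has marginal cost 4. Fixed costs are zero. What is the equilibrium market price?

109

Larkspur's profit: π_L = (290 - 1.5Q)q_L - (33q_L). Setting ∂π_L/∂q_L = 0: 257 - 3q_L - (3/2)(q_V) = 0.
Vertex's profit: π_V = (290 - 1.5Q)q_V - (4q_V). Setting ∂π_V/∂q_V = 0: 286 - 3q_V - (3/2)(q_L) = 0.
So q_L = (257 - (3/2)q_V)/3 and q_V = (286 - (3/2)q_L)/3.
Solving the pair: q_L = 152/3, q_V = 70.
Total output Q = 362/3, so price P = 290 - (3/2)·(362/3) = 109.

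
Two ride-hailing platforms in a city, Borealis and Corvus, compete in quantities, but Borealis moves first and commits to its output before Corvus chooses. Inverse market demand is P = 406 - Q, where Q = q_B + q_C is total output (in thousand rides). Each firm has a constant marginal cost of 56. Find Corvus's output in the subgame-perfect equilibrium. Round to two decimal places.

87.50

The follower Corvus best-responds to any q_B: π_C = (406 - Q)q_C - 56q_C.
Follower FOC: 350 - q_B - 2q_C = 0, so q_C(q_B) = (350 - q_B)/2.
The leader anticipates this reaction. Substituting into P = 406 - Q gives P = 231 - (1/2)q_B, so π_B = (231 - (1/2)q_B)q_B - 56q_B.
The leader's first-order condition 175 - q_B = 0 yields q_B = 175.
Then q_C = (350 - 175)/2 = 175/2.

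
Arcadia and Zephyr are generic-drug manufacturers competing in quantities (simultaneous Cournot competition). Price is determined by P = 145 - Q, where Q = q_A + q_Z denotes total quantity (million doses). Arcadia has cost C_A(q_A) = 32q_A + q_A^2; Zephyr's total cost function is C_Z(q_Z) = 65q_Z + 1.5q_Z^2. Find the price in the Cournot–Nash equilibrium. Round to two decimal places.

Arcadia's profit: π_A = (145 - Q)q_A - (32q_A + q_A²). Setting ∂π_A/∂q_A = 0: 113 - 4q_A - (q_Z) = 0.
Zephyr's profit: π_Z = (145 - Q)q_Z - (65q_Z + (3/2)q_Z²). Setting ∂π_Z/∂q_Z = 0: 80 - 5q_Z - (q_A) = 0.
Best responses: q_A = (113 - q_Z)/4, q_Z = (80 - q_A)/5.
Solving the pair: q_A = 485/19, q_Z = 207/19.
Total output Q = 692/19, so price P = 145 - 692/19 = 108.5789.

108.58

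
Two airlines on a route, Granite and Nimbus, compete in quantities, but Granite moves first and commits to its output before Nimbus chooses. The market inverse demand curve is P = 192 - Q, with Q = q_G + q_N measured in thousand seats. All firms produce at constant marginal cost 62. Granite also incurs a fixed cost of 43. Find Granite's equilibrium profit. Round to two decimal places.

2069.50

The follower Nimbus best-responds to any q_G: π_N = (192 - Q)q_N - 62q_N.
Follower FOC: 130 - q_G - 2q_N = 0, so q_N(q_G) = (130 - q_G)/2.
Granite substitutes q_N(q_G) into its own profit: π_G = q_G(192 - q_G - (130 - q_G)/2) - 62q_G = (127 - (1/2)q_G)q_G - 62q_G.
Leader FOC: 65 - q_G = 0, so q_G = 65.
Then q_N = (130 - 65)/2 = 65/2.
Price P = 192 - 195/2 = 189/2.
Granite's profit: (189/2 - 62)·65 - 43 = 2069.5000.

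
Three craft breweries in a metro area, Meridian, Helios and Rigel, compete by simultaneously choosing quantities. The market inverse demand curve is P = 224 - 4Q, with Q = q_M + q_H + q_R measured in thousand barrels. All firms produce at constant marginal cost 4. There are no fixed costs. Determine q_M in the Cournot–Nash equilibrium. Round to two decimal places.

13.75

Each firm earns π_i = (224 - 4Q)q_i - 4q_i.
First-order condition (treating rivals' output as given): 220 - 8q_i - 4·Σ_{j≠i} q_j = 0.
With identical firms every q_j equals q_i, so Σ_{j≠i} q_j = 2q_i and 220 = 16q_i, giving q_i = 55/4.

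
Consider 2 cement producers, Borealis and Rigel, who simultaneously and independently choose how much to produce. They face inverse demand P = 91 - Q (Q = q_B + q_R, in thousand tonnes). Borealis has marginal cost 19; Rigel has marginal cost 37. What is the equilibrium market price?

Borealis's profit: π_B = (91 - Q)q_B - (19q_B). Setting ∂π_B/∂q_B = 0: 72 - 2q_B - (q_R) = 0.
Rigel's first-order condition: 54 - 2q_R - (q_B) = 0.
Rearranging gives the reaction functions q_B = (72 - q_R)/2 and q_R = (54 - q_B)/2.
Substituting one into the other gives q_B = 30 and q_R = 12.
Total output Q = 42, so price P = 91 - 42 = 49.

49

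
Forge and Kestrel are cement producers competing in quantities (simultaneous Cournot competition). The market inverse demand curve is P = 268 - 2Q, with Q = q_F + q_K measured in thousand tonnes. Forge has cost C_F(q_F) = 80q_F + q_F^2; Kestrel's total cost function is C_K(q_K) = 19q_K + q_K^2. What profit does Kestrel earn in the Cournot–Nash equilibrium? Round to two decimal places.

3661.89

Forge's profit: π_F = (268 - 2Q)q_F - (80q_F + q_F²). Setting ∂π_F/∂q_F = 0: 188 - 6q_F - 2(q_K) = 0.
Kestrel's first-order condition: 249 - 6q_K - 2(q_F) = 0.
Best responses: q_F = (188 - 2q_K)/6, q_K = (249 - 2q_F)/6.
Substituting one into the other gives q_F = 315/16 and q_K = 559/16.
Price P = 268 - 2·(437/8) = 635/4.
Kestrel's profit: (635/4)·(559/16) - 19·(559/16) - (559/16)² = 3661.8867.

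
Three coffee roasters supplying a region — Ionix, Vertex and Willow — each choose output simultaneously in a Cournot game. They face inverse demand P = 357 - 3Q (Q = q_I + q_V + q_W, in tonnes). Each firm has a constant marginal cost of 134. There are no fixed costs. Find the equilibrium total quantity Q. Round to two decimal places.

A representative firm's profit is π_i = q_i(357 - 3Q) - 134q_i.
First-order condition (treating rivals' output as given): 223 - 6q_i - 3·Σ_{j≠i} q_j = 0.
By symmetry each firm produces the same amount; substituting Σ_{j≠i} q_j = 2q_i yields q_i = 223/12.
Total output Q = 223/12 + 223/12 + 223/12 = 223/4.

55.75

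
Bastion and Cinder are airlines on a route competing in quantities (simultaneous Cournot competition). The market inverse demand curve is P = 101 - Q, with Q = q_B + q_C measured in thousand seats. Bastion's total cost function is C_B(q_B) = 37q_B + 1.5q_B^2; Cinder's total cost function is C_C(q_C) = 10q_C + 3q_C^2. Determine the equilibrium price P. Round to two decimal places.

80.18

Bastion's profit: π_B = (101 - Q)q_B - (37q_B + (3/2)q_B²). Setting ∂π_B/∂q_B = 0: 64 - 5q_B - (q_C) = 0.
Cinder's profit: π_C = (101 - Q)q_C - (10q_C + 3q_C²). Setting ∂π_C/∂q_C = 0: 91 - 8q_C - (q_B) = 0.
Rearranging gives the reaction functions q_B = (64 - q_C)/5 and q_C = (91 - q_B)/8.
Solving the pair: q_B = 421/39, q_C = 391/39.
Total output Q = 812/39, so price P = 101 - 812/39 = 80.1795.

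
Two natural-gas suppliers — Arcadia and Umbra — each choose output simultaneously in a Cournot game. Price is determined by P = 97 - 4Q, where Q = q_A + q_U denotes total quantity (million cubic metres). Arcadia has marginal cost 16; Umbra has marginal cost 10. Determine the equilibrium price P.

Arcadia's profit: π_A = (97 - 4Q)q_A - (16q_A). Setting ∂π_A/∂q_A = 0: 81 - 8q_A - 4(q_U) = 0.
Umbra's first-order condition: 87 - 8q_U - 4(q_A) = 0.
So q_A = (81 - 4q_U)/8 and q_U = (87 - 4q_A)/8.
Substituting one into the other gives q_A = 25/4 and q_U = 31/4.
Total output Q = 14, so price P = 97 - 4·14 = 41.

41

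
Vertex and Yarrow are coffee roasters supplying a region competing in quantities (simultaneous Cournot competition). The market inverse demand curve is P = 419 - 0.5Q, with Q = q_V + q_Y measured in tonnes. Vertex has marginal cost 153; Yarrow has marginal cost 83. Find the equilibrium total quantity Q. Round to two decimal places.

Vertex's profit: π_V = (419 - 0.5Q)q_V - (153q_V). Setting ∂π_V/∂q_V = 0: 266 - q_V - (1/2)(q_Y) = 0.
Yarrow's profit: π_Y = (419 - 0.5Q)q_Y - (83q_Y). Setting ∂π_Y/∂q_Y = 0: 336 - q_Y - (1/2)(q_V) = 0.
Rearranging gives the reaction functions q_V = (266 - (1/2)q_Y) and q_Y = (336 - (1/2)q_V).
Substituting one into the other gives q_V = 392/3 and q_Y = 812/3.
Total output Q = 392/3 + 812/3 = 1204/3.

401.33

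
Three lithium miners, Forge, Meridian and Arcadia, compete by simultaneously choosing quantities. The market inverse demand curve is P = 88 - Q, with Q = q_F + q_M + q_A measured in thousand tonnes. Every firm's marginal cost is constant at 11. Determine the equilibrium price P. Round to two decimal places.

30.25

A representative firm's profit is π_i = q_i(88 - Q) - 11q_i.
Setting ∂π_i/∂q_i = 0 with rivals' quantities fixed: 77 - 2q_i - Σ_{j≠i} q_j = 0.
By symmetry each firm produces the same amount; substituting Σ_{j≠i} q_j = 2q_i yields q_i = 77/4.
Total output Q = 231/4, so price P = 88 - 231/4 = 121/4.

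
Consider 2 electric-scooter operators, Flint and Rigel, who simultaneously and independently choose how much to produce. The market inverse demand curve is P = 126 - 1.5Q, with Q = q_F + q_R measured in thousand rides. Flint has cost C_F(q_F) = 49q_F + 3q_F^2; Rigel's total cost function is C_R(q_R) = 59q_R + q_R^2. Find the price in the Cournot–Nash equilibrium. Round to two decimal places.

98.91

Flint's profit: π_F = (126 - 1.5Q)q_F - (49q_F + 3q_F²). Setting ∂π_F/∂q_F = 0: 77 - 9q_F - (3/2)(q_R) = 0.
Rigel's profit: π_R = (126 - 1.5Q)q_R - (59q_R + q_R²). Setting ∂π_R/∂q_R = 0: 67 - 5q_R - (3/2)(q_F) = 0.
Rearranging gives the reaction functions q_F = (77 - (3/2)q_R)/9 and q_R = (67 - (3/2)q_F)/5.
Solving the pair: q_F = 1138/171, q_R = 650/57.
Total output Q = 18.0585, so price P = 126 - (3/2)·18.0585 = 98.9123.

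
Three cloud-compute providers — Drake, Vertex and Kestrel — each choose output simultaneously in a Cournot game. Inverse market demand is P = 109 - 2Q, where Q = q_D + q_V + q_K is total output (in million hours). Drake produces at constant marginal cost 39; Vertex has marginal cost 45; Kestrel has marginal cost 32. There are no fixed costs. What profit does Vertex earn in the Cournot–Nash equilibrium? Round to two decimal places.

Drake's profit: π_D = (109 - 2Q)q_D - (39q_D). Setting ∂π_D/∂q_D = 0: 70 - 4q_D - 2(q_V + q_K) = 0.
Vertex's profit: π_V = (109 - 2Q)q_V - (45q_V). Setting ∂π_V/∂q_V = 0: 64 - 4q_V - 2(q_D + q_K) = 0.
Kestrel's profit: π_K = (109 - 2Q)q_K - (32q_K). Setting ∂π_K/∂q_K = 0: 77 - 4q_K - 2(q_D + q_V) = 0.
Adding the 3 conditions: 211 − 4Q − 4Q = 0, i.e. Q = 211/8.
Back-substituting: q_D = (70 − 211/4)/2 = 69/8, q_V = (64 − 211/4)/2 = 45/8, q_K = (77 − 211/4)/2 = 97/8.
Price P = 109 - 2·(211/8) = 225/4.
Vertex's profit: (225/4 - 45)·(45/8) = 63.2813.

63.28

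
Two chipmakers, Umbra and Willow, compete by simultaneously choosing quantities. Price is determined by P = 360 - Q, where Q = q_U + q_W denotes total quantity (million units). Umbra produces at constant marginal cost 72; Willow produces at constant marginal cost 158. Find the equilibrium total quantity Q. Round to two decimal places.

Umbra's profit: π_U = (360 - Q)q_U - (72q_U). Setting ∂π_U/∂q_U = 0: 288 - 2q_U - (q_W) = 0.
Willow's first-order condition: 202 - 2q_W - (q_U) = 0.
So q_U = (288 - q_W)/2 and q_W = (202 - q_U)/2.
Solving the pair: q_U = 374/3, q_W = 116/3.
Total output Q = 374/3 + 116/3 = 490/3.

163.33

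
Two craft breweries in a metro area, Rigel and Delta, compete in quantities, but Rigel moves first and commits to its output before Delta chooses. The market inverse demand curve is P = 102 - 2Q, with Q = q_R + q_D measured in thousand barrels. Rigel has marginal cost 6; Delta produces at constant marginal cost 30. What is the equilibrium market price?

36

Solve by backward induction. Given q_R, the follower Delta maximises π_D = (102 - 2q_R - 2q_D)q_D - 30q_D.
Follower FOC: 72 - 2q_R - 4q_D = 0, so q_D(q_R) = (72 - 2q_R)/4.
The leader anticipates this reaction. Substituting into P = 102 - 2Q gives P = 66 - q_R, so π_R = (66 - q_R)q_R - 6q_R.
Leader FOC: 60 - 2q_R = 0, so q_R = 30.
Then q_D = (72 - 2·30)/4 = 3.
Total output Q = 33, so price P = 102 - 2·33 = 36.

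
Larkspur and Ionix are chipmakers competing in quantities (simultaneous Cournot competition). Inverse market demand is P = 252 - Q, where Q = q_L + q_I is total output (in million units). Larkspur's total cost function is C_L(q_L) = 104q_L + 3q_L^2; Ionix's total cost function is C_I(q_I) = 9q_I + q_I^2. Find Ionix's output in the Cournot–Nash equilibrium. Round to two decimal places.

Larkspur's profit: π_L = (252 - Q)q_L - (104q_L + 3q_L²). Setting ∂π_L/∂q_L = 0: 148 - 8q_L - (q_I) = 0.
Ionix's first-order condition: 243 - 4q_I - (q_L) = 0.
So q_L = (148 - q_I)/8 and q_I = (243 - q_L)/4.
Solving the pair: q_L = 349/31, q_I = 1796/31.

57.94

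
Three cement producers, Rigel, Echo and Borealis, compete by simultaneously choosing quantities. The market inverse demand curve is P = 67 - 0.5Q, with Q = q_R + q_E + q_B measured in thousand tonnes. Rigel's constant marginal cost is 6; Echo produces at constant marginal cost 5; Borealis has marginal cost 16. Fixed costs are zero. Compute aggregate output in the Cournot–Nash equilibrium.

87

Rigel's profit: π_R = (67 - 0.5Q)q_R - (6q_R). Setting ∂π_R/∂q_R = 0: 61 - q_R - (1/2)(q_E + q_B) = 0.
Echo's profit: π_E = (67 - 0.5Q)q_E - (5q_E). Setting ∂π_E/∂q_E = 0: 62 - q_E - (1/2)(q_R + q_B) = 0.
Borealis's profit: π_B = (67 - 0.5Q)q_B - (16q_B). Setting ∂π_B/∂q_B = 0: 51 - q_B - (1/2)(q_R + q_E) = 0.
Summing all 3 equations gives 174 − 2Q = 0, hence Q = 87.
Back-substituting: q_R = (61 − 87/2)/(1/2) = 35, q_E = (62 − 87/2)/(1/2) = 37, q_B = (51 − 87/2)/(1/2) = 15.
Total output Q = 35 + 37 + 15 = 87.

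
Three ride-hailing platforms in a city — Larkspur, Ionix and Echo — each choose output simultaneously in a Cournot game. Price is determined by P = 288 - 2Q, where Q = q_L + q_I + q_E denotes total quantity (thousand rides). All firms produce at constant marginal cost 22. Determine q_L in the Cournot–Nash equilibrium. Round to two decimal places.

33.25

A representative firm's profit is π_i = q_i(288 - 2Q) - 22q_i.
Setting ∂π_i/∂q_i = 0 with rivals' quantities fixed: 266 - 4q_i - 2·Σ_{j≠i} q_j = 0.
With identical firms every q_j equals q_i, so Σ_{j≠i} q_j = 2q_i and 266 = 8q_i, giving q_i = 133/4.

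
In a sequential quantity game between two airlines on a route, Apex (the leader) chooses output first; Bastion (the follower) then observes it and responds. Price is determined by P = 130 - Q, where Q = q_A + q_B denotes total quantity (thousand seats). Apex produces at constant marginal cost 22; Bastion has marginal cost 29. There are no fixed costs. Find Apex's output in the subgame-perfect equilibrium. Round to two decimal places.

57.50

The follower Bastion best-responds to any q_A: π_B = (130 - Q)q_B - 29q_B.
∂π_B/∂q_B = 101 - q_A - 2q_B = 0 gives the reaction function q_B = (101 - q_A)/2.
Apex substitutes q_B(q_A) into its own profit: π_A = q_A(130 - q_A - (101 - q_A)/2) - 22q_A = (159/2 - (1/2)q_A)q_A - 22q_A.
The leader's first-order condition 115/2 - q_A = 0 yields q_A = 115/2.
Then q_B = (101 - 115/2)/2 = 87/4.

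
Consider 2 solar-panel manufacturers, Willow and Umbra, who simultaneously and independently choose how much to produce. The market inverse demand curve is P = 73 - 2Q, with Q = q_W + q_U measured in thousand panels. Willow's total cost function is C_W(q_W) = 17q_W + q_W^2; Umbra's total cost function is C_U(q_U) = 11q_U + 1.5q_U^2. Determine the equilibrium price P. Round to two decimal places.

Willow's profit: π_W = (73 - 2Q)q_W - (17q_W + q_W²). Setting ∂π_W/∂q_W = 0: 56 - 6q_W - 2(q_U) = 0.
Umbra's first-order condition: 62 - 7q_U - 2(q_W) = 0.
So q_W = (56 - 2q_U)/6 and q_U = (62 - 2q_W)/7.
Solving the pair: q_W = 134/19, q_U = 130/19.
Total output Q = 264/19, so price P = 73 - 2·(264/19) = 859/19.

45.21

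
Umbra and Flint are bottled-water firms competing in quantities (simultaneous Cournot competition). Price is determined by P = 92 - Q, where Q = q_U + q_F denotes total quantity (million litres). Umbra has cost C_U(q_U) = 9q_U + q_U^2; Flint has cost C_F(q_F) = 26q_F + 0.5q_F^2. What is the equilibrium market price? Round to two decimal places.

58.91

Umbra's profit: π_U = (92 - Q)q_U - (9q_U + q_U²). Setting ∂π_U/∂q_U = 0: 83 - 4q_U - (q_F) = 0.
Flint's first-order condition: 66 - 3q_F - (q_U) = 0.
Rearranging gives the reaction functions q_U = (83 - q_F)/4 and q_F = (66 - q_U)/3.
Substituting one into the other gives q_U = 183/11 and q_F = 181/11.
Total output Q = 364/11, so price P = 92 - 364/11 = 648/11.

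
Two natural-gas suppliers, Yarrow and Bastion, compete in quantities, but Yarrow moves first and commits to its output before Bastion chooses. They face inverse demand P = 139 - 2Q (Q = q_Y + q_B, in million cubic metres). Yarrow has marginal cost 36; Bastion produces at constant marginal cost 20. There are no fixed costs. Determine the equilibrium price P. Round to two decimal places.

57.75

The follower Bastion best-responds to any q_Y: π_B = (139 - 2Q)q_B - 20q_B.
Setting the follower's marginal profit to zero, 119 - 2q_Y - 4q_B = 0, i.e. q_B = (119 - 2q_Y)/4.
Yarrow substitutes q_B(q_Y) into its own profit: π_Y = q_Y(139 - 2q_Y - (119 - 2q_Y)/2) - 36q_Y = (159/2 - q_Y)q_Y - 36q_Y.
Leader FOC: 87/2 - 2q_Y = 0, so q_Y = 87/4.
Then q_B = (119 - 2·(87/4))/4 = 151/8.
Total output Q = 325/8, so price P = 139 - 2·(325/8) = 231/4.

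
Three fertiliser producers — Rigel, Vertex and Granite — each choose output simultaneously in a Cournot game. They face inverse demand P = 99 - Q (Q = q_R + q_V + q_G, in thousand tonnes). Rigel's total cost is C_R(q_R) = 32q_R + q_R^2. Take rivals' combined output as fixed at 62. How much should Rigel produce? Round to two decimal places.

With rivals' combined output fixed at 62, Rigel's profit is π_R = (99 - 62 - q_R)q_R - (32q_R + q_R²) = (37 - q_R)q_R - (32q_R + q_R²).
∂π_R/∂q_R = 5 - 4q_R = 0, so q_R = 5/4.

1.25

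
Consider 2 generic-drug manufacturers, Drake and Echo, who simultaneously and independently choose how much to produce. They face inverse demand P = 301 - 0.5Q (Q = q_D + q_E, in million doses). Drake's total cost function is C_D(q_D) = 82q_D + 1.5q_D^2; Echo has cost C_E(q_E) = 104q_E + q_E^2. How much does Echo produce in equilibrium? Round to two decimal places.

Drake's profit: π_D = (301 - 0.5Q)q_D - (82q_D + (3/2)q_D²). Setting ∂π_D/∂q_D = 0: 219 - 4q_D - (1/2)(q_E) = 0.
Echo's profit: π_E = (301 - 0.5Q)q_E - (104q_E + q_E²). Setting ∂π_E/∂q_E = 0: 197 - 3q_E - (1/2)(q_D) = 0.
Best responses: q_D = (219 - (1/2)q_E)/4, q_E = (197 - (1/2)q_D)/3.
Substituting one into the other gives q_D = 47.5319 and q_E = 57.7447.

57.74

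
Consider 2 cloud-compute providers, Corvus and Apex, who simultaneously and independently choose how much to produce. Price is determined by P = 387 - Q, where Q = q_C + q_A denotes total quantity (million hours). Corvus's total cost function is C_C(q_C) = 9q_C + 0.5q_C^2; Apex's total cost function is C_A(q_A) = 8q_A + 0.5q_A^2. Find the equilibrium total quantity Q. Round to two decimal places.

189.25

Corvus's profit: π_C = (387 - Q)q_C - (9q_C + (1/2)q_C²). Setting ∂π_C/∂q_C = 0: 378 - 3q_C - (q_A) = 0.
Apex's first-order condition: 379 - 3q_A - (q_C) = 0.
Rearranging gives the reaction functions q_C = (378 - q_A)/3 and q_A = (379 - q_C)/3.
Solving the pair: q_C = 755/8, q_A = 759/8.
Total output Q = 755/8 + 759/8 = 757/4.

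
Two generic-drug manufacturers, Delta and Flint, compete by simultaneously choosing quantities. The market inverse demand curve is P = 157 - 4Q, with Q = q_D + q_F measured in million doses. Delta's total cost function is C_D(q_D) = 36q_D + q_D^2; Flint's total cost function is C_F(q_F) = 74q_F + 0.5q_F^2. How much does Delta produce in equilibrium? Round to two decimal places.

Delta's profit: π_D = (157 - 4Q)q_D - (36q_D + q_D²). Setting ∂π_D/∂q_D = 0: 121 - 10q_D - 4(q_F) = 0.
Flint's first-order condition: 83 - 9q_F - 4(q_D) = 0.
Rearranging gives the reaction functions q_D = (121 - 4q_F)/10 and q_F = (83 - 4q_D)/9.
Substituting one into the other gives q_D = 757/74 and q_F = 173/37.

10.23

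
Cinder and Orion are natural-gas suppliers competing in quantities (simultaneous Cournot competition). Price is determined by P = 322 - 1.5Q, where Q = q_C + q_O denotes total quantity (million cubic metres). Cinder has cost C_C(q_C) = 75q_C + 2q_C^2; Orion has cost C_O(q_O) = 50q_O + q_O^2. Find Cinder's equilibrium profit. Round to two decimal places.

Cinder's profit: π_C = (322 - 1.5Q)q_C - (75q_C + 2q_C²). Setting ∂π_C/∂q_C = 0: 247 - 7q_C - (3/2)(q_O) = 0.
Orion's profit: π_O = (322 - 1.5Q)q_O - (50q_O + q_O²). Setting ∂π_O/∂q_O = 0: 272 - 5q_O - (3/2)(q_C) = 0.
Rearranging gives the reaction functions q_C = (247 - (3/2)q_O)/7 and q_O = (272 - (3/2)q_C)/5.
Substituting one into the other gives q_C = 25.2519 and q_O = 46.8244.
Price P = 322 - (3/2)·72.0763 = 213.8855.
Cinder's profit: 213.8855·25.2519 - 75·25.2519 - 2·25.2519² = 2231.8061.

2231.81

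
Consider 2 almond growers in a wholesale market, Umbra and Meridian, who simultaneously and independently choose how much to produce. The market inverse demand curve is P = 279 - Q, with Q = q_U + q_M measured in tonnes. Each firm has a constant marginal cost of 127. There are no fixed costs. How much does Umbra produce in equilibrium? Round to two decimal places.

50.67

Each firm earns π_i = (279 - Q)q_i - 127q_i.
Setting ∂π_i/∂q_i = 0 with rivals' quantities fixed: 152 - 2q_i - q_j = 0.
By symmetry each firm produces the same amount; substituting q_j = q_i yields q_i = 152/3.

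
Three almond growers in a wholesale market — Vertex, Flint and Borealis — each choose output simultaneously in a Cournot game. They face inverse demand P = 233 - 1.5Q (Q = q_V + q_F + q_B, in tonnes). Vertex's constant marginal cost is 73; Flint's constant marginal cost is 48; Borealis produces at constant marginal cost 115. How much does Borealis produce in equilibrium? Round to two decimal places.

Vertex's profit: π_V = (233 - 1.5Q)q_V - (73q_V). Setting ∂π_V/∂q_V = 0: 160 - 3q_V - (3/2)(q_F + q_B) = 0.
Flint's first-order condition: 185 - 3q_F - (3/2)(q_V + q_B) = 0.
Borealis's profit: π_B = (233 - 1.5Q)q_B - (115q_B). Setting ∂π_B/∂q_B = 0: 118 - 3q_B - (3/2)(q_V + q_F) = 0.
Adding the 3 first-order conditions: 463 − 6Q = 0, so Q = 463/6.
Back-substituting: q_V = (160 − 463/4)/(3/2) = 59/2, q_F = (185 − 463/4)/(3/2) = 277/6, q_B = (118 − 463/4)/(3/2) = 3/2.

1.50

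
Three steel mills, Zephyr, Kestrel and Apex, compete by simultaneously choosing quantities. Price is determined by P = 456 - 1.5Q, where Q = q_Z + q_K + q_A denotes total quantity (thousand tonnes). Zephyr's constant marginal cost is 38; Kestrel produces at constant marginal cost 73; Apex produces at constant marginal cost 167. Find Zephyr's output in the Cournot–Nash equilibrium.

Zephyr's profit: π_Z = (456 - 1.5Q)q_Z - (38q_Z). Setting ∂π_Z/∂q_Z = 0: 418 - 3q_Z - (3/2)(q_K + q_A) = 0.
Kestrel's profit: π_K = (456 - 1.5Q)q_K - (73q_K). Setting ∂π_K/∂q_K = 0: 383 - 3q_K - (3/2)(q_Z + q_A) = 0.
Apex's profit: π_A = (456 - 1.5Q)q_A - (167q_A). Setting ∂π_A/∂q_A = 0: 289 - 3q_A - (3/2)(q_Z + q_K) = 0.
Adding the 3 first-order conditions: 1090 − 6Q = 0, so Q = 545/3.
Back-substituting: q_Z = (418 − 545/2)/(3/2) = 97, q_K = (383 − 545/2)/(3/2) = 221/3, q_A = (289 − 545/2)/(3/2) = 11.

97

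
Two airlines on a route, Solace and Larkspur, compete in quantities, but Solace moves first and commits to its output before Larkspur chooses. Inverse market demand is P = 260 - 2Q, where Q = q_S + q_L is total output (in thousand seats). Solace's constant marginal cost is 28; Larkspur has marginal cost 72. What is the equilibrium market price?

Solve by backward induction. Given q_S, the follower Larkspur maximises π_L = (260 - 2q_S - 2q_L)q_L - 72q_L.
∂π_L/∂q_L = 188 - 2q_S - 4q_L = 0 gives the reaction function q_L = (188 - 2q_S)/4.
Solace substitutes q_L(q_S) into its own profit: π_S = q_S(260 - 2q_S - (188 - 2q_S)/2) - 28q_S = (166 - q_S)q_S - 28q_S.
The leader's first-order condition 138 - 2q_S = 0 yields q_S = 69.
Then q_L = (188 - 2·69)/4 = 25/2.
Total output Q = 163/2, so price P = 260 - 2·(163/2) = 97.

97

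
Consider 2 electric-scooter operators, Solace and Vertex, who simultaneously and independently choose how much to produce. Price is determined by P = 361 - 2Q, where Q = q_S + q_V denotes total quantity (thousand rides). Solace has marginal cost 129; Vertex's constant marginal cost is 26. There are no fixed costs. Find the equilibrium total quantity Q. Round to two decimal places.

Solace's profit: π_S = (361 - 2Q)q_S - (129q_S). Setting ∂π_S/∂q_S = 0: 232 - 4q_S - 2(q_V) = 0.
Vertex's profit: π_V = (361 - 2Q)q_V - (26q_V). Setting ∂π_V/∂q_V = 0: 335 - 4q_V - 2(q_S) = 0.
So q_S = (232 - 2q_V)/4 and q_V = (335 - 2q_S)/4.
Substituting one into the other gives q_S = 43/2 and q_V = 73.
Total output Q = 43/2 + 73 = 189/2.

94.50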